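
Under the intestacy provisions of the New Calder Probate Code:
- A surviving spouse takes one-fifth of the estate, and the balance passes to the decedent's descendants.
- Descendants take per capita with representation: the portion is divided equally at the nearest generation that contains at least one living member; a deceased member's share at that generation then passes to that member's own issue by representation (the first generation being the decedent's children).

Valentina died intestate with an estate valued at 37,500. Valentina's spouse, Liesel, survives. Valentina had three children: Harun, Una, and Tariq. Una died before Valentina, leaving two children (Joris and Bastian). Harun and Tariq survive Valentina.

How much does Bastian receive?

Bastian receives 5,000.

Liesel takes one-fifth of 37,500 = 7,500. The remaining 30,000 passes to the descendants.
The descendants' portion (30,000) is divided into 3 shares of 10,000: Harun and Tariq each take 10,000; Una's 10,000 share passes to Una's issue.
Una's share (10,000) is divided into 2 shares of 5,000: Joris and Bastian each take 5,000.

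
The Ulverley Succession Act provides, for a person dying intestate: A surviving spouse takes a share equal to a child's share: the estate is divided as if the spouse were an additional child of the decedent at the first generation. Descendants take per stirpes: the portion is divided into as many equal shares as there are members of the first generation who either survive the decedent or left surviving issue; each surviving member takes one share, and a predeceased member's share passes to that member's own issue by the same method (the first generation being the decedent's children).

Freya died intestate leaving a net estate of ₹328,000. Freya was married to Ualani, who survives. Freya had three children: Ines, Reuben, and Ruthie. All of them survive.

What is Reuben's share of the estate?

Reuben receives ₹82,000.

The spouse counts as an additional share at the children's level, so there are 4 primary shares of ₹82,000. Ualani takes one such share (₹82,000).
The children's combined portion (₹246,000) is divided into 3 shares of ₹82,000: Ines, Reuben, and Ruthie each take ₹82,000.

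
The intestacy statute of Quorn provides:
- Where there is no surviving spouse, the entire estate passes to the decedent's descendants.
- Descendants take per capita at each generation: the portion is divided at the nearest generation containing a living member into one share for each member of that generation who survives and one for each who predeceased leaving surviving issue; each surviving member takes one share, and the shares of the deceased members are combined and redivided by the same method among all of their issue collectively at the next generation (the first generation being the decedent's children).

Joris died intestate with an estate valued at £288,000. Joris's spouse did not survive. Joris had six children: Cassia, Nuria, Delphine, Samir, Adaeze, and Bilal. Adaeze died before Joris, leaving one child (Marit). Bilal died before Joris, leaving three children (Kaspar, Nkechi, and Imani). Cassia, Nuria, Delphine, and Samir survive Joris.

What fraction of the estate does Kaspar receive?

Kaspar receives 1/12 of the estate.

The entire £288,000 passes to the descendants.
That amount (£288,000) is divided at the children's generation into 6 shares of £48,000. Cassia, Nuria, Delphine, and Samir each take £48,000. The 2 shares of the deceased (Adaeze and Bilal) are combined into a pool of £96,000.
That pool (£96,000) is divided at the grandchildren's generation equally among Marit, Kaspar, Nkechi, and Imani: £24,000 each.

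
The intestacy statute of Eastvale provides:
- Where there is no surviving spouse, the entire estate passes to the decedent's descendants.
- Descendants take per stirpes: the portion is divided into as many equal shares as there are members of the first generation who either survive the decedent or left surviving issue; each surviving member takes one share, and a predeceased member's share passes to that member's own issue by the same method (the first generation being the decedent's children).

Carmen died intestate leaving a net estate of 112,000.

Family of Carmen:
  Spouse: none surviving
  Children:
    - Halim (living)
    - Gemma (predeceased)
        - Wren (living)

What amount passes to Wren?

The entire 112,000 passes to the descendants.
That amount (112,000) is divided into 2 shares of 56,000: Halim takes 56,000; Gemma's 56,000 share passes to Gemma's issue.
Gemma's share (56,000) passes entirely to Wren.

Wren receives 56,000.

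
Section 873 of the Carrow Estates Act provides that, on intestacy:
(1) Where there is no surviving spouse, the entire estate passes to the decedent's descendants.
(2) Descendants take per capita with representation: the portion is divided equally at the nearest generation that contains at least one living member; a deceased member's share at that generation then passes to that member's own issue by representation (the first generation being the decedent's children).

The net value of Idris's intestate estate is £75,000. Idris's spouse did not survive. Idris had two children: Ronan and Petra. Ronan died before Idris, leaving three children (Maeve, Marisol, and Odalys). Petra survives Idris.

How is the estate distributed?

The entire £75,000 passes to the descendants.
That amount (£75,000) is divided into 2 shares of £37,500: Petra takes £37,500; Ronan's £37,500 share passes to Ronan's issue.
Ronan's share (£37,500) is divided into 3 shares of £12,500: Maeve, Marisol, and Odalys each take £12,500.

Maeve: £12,500; Marisol: £12,500; Odalys: £12,500; Petra: £37,500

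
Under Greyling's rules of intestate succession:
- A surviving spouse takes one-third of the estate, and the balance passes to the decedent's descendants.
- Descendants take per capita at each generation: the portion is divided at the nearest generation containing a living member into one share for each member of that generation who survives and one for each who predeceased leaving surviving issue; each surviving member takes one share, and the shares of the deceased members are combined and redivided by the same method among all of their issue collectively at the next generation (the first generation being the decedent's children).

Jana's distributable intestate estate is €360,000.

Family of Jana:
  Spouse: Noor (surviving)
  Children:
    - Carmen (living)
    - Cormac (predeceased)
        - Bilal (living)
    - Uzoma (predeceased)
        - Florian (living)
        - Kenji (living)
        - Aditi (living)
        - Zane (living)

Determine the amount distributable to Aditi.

Noor takes one-third of €360,000 = €120,000. The remaining €240,000 passes to the descendants.
The descendants' portion (€240,000) is divided at the children's generation into 3 shares of €80,000. Carmen takes €80,000. The 2 shares of the deceased (Cormac and Uzoma) are combined into a pool of €160,000.
That pool (€160,000) is divided at the grandchildren's generation equally among Bilal, Florian, Kenji, Aditi, and Zane: €32,000 each.

Aditi receives €32,000.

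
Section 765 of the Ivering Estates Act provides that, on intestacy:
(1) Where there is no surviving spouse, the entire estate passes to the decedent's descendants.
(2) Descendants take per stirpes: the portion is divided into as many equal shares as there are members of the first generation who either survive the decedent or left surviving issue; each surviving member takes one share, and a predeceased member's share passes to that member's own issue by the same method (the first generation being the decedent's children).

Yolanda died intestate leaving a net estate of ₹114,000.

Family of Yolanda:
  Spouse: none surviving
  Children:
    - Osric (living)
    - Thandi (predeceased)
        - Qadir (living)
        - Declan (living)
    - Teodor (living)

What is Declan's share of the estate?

The entire ₹114,000 passes to the descendants.
That amount (₹114,000) is divided into 3 shares of ₹38,000: Osric and Teodor each take ₹38,000; Thandi's ₹38,000 share passes to Thandi's issue.
Thandi's share (₹38,000) is divided into 2 shares of ₹19,000: Qadir and Declan each take ₹19,000.

Declan receives ₹19,000.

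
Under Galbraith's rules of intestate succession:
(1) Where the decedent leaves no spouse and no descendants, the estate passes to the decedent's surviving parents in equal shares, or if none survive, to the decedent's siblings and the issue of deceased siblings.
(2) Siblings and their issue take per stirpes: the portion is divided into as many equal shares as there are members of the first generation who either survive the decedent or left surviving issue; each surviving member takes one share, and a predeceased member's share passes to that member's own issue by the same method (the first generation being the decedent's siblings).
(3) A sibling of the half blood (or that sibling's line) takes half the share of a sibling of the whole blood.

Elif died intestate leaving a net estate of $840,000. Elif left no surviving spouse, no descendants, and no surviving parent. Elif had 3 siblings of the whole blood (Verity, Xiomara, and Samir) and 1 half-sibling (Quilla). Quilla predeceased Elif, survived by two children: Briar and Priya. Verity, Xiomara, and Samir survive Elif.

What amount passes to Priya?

The entire $840,000 passes to the siblings and their issue.
Counting each half-blood sibling's line as half a unit, there are 7/2 units in $840,000, so one unit is $240,000. Whole-blood lines (Verity, Xiomara, and Samir) take $240,000 each; half-blood lines (Quilla) take $120,000 each.
Quilla's share ($120,000) is divided into 2 shares of $60,000: Briar and Priya each take $60,000.

Priya receives $60,000.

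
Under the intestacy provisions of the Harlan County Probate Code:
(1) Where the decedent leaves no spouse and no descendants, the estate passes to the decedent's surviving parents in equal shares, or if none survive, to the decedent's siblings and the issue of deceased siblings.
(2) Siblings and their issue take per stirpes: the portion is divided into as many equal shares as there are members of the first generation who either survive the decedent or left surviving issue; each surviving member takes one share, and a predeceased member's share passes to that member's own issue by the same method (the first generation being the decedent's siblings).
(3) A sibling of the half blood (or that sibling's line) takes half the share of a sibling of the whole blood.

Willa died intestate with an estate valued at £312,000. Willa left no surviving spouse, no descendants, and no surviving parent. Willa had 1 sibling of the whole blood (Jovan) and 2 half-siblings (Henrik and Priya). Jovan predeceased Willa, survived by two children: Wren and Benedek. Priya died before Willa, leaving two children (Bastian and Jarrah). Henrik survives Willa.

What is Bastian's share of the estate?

Bastian receives £39,000.

The entire £312,000 passes to the siblings and their issue.
Counting each half-blood sibling's line as half a unit, there are 2 units in £312,000, so one unit is £156,000. Whole-blood lines (Jovan) take £156,000 each; half-blood lines (Henrik and Priya) take £78,000 each.
Jovan's share (£156,000) is divided into 2 shares of £78,000: Wren and Benedek each take £78,000.
Priya's share (£78,000) is divided into 2 shares of £39,000: Bastian and Jarrah each take £39,000.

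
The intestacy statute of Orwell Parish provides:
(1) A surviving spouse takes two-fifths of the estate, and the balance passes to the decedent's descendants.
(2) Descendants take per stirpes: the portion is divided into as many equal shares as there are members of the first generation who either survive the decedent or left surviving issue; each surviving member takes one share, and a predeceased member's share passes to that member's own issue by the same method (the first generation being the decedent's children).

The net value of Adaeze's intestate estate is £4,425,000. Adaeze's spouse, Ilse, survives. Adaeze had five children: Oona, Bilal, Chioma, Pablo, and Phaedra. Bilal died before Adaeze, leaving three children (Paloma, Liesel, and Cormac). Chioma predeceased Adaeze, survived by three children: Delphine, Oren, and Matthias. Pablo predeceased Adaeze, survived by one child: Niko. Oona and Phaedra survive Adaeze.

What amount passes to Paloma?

Paloma receives £177,000.

Ilse takes two-fifths of £4,425,000 = £1,770,000. The remaining £2,655,000 passes to the descendants.
The descendants' portion (£2,655,000) is divided into 5 shares of £531,000: Oona and Phaedra each take £531,000; Bilal's £531,000 share passes to Bilal's issue; Chioma's £531,000 share passes to Chioma's issue; Pablo's £531,000 share passes to Pablo's issue.
Bilal's share (£531,000) is divided into 3 shares of £177,000: Paloma, Liesel, and Cormac each take £177,000.
Chioma's share (£531,000) is divided into 3 shares of £177,000: Delphine, Oren, and Matthias each take £177,000.
Pablo's share (£531,000) passes entirely to Niko.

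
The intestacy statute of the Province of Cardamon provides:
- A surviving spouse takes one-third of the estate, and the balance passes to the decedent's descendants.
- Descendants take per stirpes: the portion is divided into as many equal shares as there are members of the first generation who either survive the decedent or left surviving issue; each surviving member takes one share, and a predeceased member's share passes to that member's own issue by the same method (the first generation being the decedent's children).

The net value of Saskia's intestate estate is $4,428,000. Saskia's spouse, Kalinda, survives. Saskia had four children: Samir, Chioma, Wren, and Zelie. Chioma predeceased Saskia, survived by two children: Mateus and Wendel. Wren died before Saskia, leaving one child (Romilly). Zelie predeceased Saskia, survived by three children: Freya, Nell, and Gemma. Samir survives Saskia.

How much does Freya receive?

Freya receives $246,000.

Kalinda takes one-third of $4,428,000 = $1,476,000. The remaining $2,952,000 passes to the descendants.
The descendants' portion ($2,952,000) is divided into 4 shares of $738,000: Samir takes $738,000; Chioma's $738,000 share passes to Chioma's issue; Wren's $738,000 share passes to Wren's issue; Zelie's $738,000 share passes to Zelie's issue.
Chioma's share ($738,000) is divided into 2 shares of $369,000: Mateus and Wendel each take $369,000.
Wren's share ($738,000) passes entirely to Romilly.
Zelie's share ($738,000) is divided into 3 shares of $246,000: Freya, Nell, and Gemma each take $246,000.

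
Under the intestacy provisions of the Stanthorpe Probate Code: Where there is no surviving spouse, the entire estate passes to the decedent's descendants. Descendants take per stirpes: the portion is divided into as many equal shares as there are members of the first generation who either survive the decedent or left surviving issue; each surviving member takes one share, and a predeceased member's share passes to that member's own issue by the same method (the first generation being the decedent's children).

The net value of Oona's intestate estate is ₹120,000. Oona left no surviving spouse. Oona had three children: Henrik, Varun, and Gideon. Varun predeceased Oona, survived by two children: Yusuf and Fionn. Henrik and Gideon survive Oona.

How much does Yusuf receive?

The entire ₹120,000 passes to the descendants.
That amount (₹120,000) is divided into 3 shares of ₹40,000: Henrik and Gideon each take ₹40,000; Varun's ₹40,000 share passes to Varun's issue.
Varun's share (₹40,000) is divided into 2 shares of ₹20,000: Yusuf and Fionn each take ₹20,000.

Yusuf receives ₹20,000.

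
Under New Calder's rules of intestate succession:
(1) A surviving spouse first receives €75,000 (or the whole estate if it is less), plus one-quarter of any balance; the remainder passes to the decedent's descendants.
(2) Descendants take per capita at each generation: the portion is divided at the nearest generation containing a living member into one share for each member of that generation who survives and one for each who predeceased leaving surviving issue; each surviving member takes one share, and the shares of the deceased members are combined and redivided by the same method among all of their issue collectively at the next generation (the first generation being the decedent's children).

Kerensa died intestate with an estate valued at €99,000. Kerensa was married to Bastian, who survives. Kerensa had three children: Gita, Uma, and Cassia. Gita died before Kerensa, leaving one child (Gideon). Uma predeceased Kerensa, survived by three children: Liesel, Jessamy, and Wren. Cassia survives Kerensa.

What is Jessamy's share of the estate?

Bastian first takes €75,000, leaving a balance of €24,000. Bastian then takes one-quarter of the balance (€6,000), for a total of €81,000. The remaining €18,000 passes to the descendants.
The descendants' portion (€18,000) is divided at the children's generation into 3 shares of €6,000. Cassia takes €6,000. The 2 shares of the deceased (Gita and Uma) are combined into a pool of €12,000.
That pool (€12,000) is divided at the grandchildren's generation equally among Gideon, Liesel, Jessamy, and Wren: €3,000 each.

Jessamy receives €3,000.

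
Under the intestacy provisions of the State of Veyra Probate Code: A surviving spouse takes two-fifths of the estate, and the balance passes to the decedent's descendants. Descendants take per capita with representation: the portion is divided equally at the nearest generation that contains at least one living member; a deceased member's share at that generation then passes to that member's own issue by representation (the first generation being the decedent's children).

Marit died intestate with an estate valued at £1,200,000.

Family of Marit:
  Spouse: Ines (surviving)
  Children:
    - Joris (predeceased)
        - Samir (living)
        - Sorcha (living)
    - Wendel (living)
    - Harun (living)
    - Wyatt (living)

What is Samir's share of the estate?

Ines takes two-fifths of £1,200,000 = £480,000. The remaining £720,000 passes to the descendants.
The descendants' portion (£720,000) is divided into 4 shares of £180,000: Wendel, Harun, and Wyatt each take £180,000; Joris's £180,000 share passes to Joris's issue.
Joris's share (£180,000) is divided into 2 shares of £90,000: Samir and Sorcha each take £90,000.

Samir receives £90,000.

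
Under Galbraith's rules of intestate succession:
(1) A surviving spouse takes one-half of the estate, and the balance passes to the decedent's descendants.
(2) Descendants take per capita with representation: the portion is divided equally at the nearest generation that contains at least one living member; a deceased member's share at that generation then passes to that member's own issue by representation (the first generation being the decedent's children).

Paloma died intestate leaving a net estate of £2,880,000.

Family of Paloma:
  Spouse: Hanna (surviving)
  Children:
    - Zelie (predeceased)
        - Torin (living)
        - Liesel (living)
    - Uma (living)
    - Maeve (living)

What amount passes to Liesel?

Hanna takes one-half of £2,880,000 = £1,440,000. The remaining £1,440,000 passes to the descendants.
The descendants' portion (£1,440,000) is divided into 3 shares of £480,000: Uma and Maeve each take £480,000; Zelie's £480,000 share passes to Zelie's issue.
Zelie's share (£480,000) is divided into 2 shares of £240,000: Torin and Liesel each take £240,000.

Liesel receives £240,000.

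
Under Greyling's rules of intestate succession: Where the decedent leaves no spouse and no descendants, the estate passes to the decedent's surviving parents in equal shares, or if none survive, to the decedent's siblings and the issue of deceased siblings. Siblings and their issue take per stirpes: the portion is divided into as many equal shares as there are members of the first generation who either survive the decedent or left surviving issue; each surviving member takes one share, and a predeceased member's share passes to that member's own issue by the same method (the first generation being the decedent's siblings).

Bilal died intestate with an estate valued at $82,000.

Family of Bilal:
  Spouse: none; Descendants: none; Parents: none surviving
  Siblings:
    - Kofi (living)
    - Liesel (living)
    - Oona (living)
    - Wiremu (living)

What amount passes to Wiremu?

The entire $82,000 passes to the siblings and their issue.
That amount ($82,000) is divided into 4 shares of $20,500: Kofi, Liesel, Oona, and Wiremu each take $20,500.

Wiremu receives $20,500.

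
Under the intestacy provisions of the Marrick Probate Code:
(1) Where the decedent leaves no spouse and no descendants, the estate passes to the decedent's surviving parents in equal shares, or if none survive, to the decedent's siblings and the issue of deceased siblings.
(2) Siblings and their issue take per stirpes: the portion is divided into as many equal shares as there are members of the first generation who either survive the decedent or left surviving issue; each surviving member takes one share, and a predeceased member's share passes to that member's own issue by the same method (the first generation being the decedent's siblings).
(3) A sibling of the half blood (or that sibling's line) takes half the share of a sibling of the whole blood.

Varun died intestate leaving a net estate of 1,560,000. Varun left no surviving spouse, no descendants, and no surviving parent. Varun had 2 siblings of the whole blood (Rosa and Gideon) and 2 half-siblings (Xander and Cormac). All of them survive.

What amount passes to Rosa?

The entire 1,560,000 passes to the siblings and their issue.
Counting each half-blood sibling's line as half a unit, there are 3 units in 1,560,000, so one unit is 520,000. Whole-blood lines (Rosa and Gideon) take 520,000 each; half-blood lines (Xander and Cormac) take 260,000 each.

Rosa receives 520,000.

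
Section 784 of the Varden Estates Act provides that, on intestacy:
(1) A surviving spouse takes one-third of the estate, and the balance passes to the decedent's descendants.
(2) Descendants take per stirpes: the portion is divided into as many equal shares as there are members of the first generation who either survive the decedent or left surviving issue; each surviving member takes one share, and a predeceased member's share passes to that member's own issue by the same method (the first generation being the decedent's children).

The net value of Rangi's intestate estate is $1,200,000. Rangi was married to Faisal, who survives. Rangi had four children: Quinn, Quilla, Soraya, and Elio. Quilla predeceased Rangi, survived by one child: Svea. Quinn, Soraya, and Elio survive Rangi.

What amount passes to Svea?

Faisal takes one-third of $1,200,000 = $400,000. The remaining $800,000 passes to the descendants.
The descendants' portion ($800,000) is divided into 4 shares of $200,000: Quinn, Soraya, and Elio each take $200,000; Quilla's $200,000 share passes to Quilla's issue.
Quilla's share ($200,000) passes entirely to Svea.

Svea receives $200,000.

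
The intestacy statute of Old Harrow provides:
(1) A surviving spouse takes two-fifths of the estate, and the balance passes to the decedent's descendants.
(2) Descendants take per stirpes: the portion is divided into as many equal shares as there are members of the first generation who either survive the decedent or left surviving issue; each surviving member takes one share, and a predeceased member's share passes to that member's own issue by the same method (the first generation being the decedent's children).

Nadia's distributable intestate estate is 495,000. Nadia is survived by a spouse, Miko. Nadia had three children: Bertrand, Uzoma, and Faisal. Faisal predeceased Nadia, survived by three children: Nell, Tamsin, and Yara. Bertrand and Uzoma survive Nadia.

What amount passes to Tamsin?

Miko takes two-fifths of 495,000 = 198,000. The remaining 297,000 passes to the descendants.
The descendants' portion (297,000) is divided into 3 shares of 99,000: Bertrand and Uzoma each take 99,000; Faisal's 99,000 share passes to Faisal's issue.
Faisal's share (99,000) is divided into 3 shares of 33,000: Nell, Tamsin, and Yara each take 33,000.

Tamsin receives 33,000.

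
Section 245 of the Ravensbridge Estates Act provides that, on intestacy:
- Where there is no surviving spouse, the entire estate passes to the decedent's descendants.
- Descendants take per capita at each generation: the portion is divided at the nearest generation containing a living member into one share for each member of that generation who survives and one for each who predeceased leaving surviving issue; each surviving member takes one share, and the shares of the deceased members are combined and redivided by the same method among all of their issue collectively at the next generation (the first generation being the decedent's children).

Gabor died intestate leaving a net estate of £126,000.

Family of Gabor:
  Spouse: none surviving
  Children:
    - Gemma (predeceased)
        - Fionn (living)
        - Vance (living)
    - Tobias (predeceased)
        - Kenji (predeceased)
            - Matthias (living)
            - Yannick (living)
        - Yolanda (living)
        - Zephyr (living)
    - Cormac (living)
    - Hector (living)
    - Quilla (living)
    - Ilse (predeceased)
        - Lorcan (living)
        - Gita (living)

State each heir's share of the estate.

The entire £126,000 passes to the descendants.
That amount (£126,000) is divided at the children's generation into 6 shares of £21,000. Cormac, Hector, and Quilla each take £21,000. The 3 shares of the deceased (Gemma, Tobias, and Ilse) are combined into a pool of £63,000.
That pool (£63,000) is divided at the grandchildren's generation into 7 shares of £9,000. Fionn, Vance, Yolanda, Zephyr, Lorcan, and Gita each take £9,000. The remaining share for the deceased Kenji (£9,000) is carried to the next generation.
That pool (£9,000) is divided at the great-grandchildren's generation equally among Matthias and Yannick: £4,500 each.

Fionn: £9,000; Vance: £9,000; Matthias: £4,500; Yannick: £4,500; Yolanda: £9,000; Zephyr: £9,000; Cormac: £21,000; Hector: £21,000; Quilla: £21,000; Lorcan: £9,000; Gita: £9,000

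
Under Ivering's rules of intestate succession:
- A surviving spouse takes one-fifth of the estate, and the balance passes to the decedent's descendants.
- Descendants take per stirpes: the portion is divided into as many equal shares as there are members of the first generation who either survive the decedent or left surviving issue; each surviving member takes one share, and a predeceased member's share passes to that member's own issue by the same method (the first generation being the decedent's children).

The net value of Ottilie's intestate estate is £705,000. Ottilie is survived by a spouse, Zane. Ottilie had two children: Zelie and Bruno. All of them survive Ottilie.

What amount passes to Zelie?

Zelie receives £282,000.

Zane takes one-fifth of £705,000 = £141,000. The remaining £564,000 passes to the descendants.
The descendants' portion (£564,000) is divided into 2 shares of £282,000: Zelie and Bruno each take £282,000.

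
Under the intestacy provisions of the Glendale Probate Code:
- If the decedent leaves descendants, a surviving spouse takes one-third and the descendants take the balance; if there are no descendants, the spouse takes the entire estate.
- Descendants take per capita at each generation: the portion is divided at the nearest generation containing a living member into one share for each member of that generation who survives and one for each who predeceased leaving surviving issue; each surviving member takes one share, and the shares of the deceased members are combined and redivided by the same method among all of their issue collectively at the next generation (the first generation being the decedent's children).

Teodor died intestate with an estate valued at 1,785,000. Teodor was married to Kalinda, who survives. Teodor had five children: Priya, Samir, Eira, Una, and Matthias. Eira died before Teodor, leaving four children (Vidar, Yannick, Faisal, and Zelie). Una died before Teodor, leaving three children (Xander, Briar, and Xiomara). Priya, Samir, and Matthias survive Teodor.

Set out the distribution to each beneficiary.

Kalinda takes one-third of 1,785,000 = 595,000. The remaining 1,190,000 passes to the descendants.
The descendants' portion (1,190,000) is divided at the children's generation into 5 shares of 238,000. Priya, Samir, and Matthias each take 238,000. The 2 shares of the deceased (Eira and Una) are combined into a pool of 476,000.
That pool (476,000) is divided at the grandchildren's generation equally among Vidar, Yannick, Faisal, Zelie, Xander, Briar, and Xiomara: 68,000 each.

Kalinda: 595,000; Priya: 238,000; Samir: 238,000; Vidar: 68,000; Yannick: 68,000; Faisal: 68,000; Zelie: 68,000; Xander: 68,000; Briar: 68,000; Xiomara: 68,000; Matthias: 238,000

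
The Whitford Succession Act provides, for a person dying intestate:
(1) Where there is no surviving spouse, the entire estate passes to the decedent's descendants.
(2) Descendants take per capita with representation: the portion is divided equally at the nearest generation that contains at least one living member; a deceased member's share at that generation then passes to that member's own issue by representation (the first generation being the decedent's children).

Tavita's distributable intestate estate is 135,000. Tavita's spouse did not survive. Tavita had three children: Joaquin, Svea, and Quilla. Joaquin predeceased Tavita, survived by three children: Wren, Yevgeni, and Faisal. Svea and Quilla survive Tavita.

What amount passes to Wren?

The entire 135,000 passes to the descendants.
That amount (135,000) is divided into 3 shares of 45,000: Svea and Quilla each take 45,000; Joaquin's 45,000 share passes to Joaquin's issue.
Joaquin's share (45,000) is divided into 3 shares of 15,000: Wren, Yevgeni, and Faisal each take 15,000.

Wren receives 15,000.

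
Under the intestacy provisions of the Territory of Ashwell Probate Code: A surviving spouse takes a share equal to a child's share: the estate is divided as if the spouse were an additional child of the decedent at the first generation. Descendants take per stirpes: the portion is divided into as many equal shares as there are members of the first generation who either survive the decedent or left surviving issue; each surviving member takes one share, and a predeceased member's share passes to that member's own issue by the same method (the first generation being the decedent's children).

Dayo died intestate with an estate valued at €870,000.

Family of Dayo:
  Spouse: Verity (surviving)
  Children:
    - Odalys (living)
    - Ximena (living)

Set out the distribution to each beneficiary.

The spouse counts as an additional share at the children's level, so there are 3 primary shares of €290,000. Verity takes one such share (€290,000).
The children's combined portion (€580,000) is divided into 2 shares of €290,000: Odalys and Ximena each take €290,000.

Verity: €290,000; Odalys: €290,000; Ximena: €290,000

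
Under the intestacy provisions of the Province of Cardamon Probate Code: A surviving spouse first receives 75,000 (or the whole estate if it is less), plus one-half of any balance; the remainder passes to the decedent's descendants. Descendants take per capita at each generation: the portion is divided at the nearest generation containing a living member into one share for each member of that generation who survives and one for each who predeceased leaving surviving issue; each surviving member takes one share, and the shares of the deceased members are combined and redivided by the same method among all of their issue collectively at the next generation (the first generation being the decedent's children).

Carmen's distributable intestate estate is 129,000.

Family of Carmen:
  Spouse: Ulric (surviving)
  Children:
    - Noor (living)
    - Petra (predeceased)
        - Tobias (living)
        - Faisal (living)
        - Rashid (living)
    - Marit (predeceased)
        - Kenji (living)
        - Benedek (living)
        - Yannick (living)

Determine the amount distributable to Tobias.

Tobias receives 3,000.

Ulric first takes 75,000, leaving a balance of 54,000. Ulric then takes one-half of the balance (27,000), for a total of 102,000. The remaining 27,000 passes to the descendants.
The descendants' portion (27,000) is divided at the children's generation into 3 shares of 9,000. Noor takes 9,000. The 2 shares of the deceased (Petra and Marit) are combined into a pool of 18,000.
That pool (18,000) is divided at the grandchildren's generation equally among Tobias, Faisal, Rashid, Kenji, Benedek, and Yannick: 3,000 each.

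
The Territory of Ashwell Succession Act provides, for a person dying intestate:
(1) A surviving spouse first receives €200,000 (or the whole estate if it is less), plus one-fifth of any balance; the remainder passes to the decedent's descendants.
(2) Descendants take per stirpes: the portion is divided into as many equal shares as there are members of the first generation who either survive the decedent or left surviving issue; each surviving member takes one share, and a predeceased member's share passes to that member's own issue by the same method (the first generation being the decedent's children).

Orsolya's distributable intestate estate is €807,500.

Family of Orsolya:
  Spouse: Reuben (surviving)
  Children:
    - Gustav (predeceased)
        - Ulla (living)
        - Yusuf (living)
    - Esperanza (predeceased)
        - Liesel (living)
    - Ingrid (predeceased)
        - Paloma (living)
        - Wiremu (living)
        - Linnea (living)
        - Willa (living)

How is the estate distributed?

Reuben first takes €200,000, leaving a balance of €607,500. Reuben then takes one-fifth of the balance (€121,500), for a total of €321,500. The remaining €486,000 passes to the descendants.
The descendants' portion (€486,000) is divided into 3 shares of €162,000: Gustav's €162,000 share passes to Gustav's issue; Esperanza's €162,000 share passes to Esperanza's issue; Ingrid's €162,000 share passes to Ingrid's issue.
Gustav's share (€162,000) is divided into 2 shares of €81,000: Ulla and Yusuf each take €81,000.
Esperanza's share (€162,000) passes entirely to Liesel.
Ingrid's share (€162,000) is divided into 4 shares of €40,500: Paloma, Wiremu, Linnea, and Willa each take €40,500.

Reuben: €321,500; Ulla: €81,000; Yusuf: €81,000; Liesel: €162,000; Paloma: €40,500; Wiremu: €40,500; Linnea: €40,500; Willa: €40,500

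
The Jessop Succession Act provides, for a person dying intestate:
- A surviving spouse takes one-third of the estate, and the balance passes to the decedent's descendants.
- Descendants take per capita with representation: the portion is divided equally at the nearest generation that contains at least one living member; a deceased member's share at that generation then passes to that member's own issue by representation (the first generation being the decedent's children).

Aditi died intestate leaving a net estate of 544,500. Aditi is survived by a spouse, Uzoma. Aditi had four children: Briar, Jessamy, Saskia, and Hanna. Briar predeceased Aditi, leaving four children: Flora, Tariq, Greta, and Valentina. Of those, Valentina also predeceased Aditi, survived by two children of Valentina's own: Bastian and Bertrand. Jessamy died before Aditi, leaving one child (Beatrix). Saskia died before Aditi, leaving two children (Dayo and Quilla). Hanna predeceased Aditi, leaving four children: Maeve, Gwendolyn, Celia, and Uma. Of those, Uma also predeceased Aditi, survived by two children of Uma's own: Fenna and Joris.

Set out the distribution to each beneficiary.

Uzoma takes one-third of 544,500 = 181,500. The remaining 363,000 passes to the descendants.
No child survives, so the initial division is made at the grandchildren's generation.
The descendants' portion (363,000) is divided into 11 shares of 33,000: Flora, Tariq, Greta, Beatrix, Dayo, Quilla, Maeve, Gwendolyn, and Celia each take 33,000; Valentina's 33,000 share passes to Valentina's issue; Uma's 33,000 share passes to Uma's issue.
Valentina's share (33,000) is divided into 2 shares of 16,500: Bastian and Bertrand each take 16,500.
Uma's share (33,000) is divided into 2 shares of 16,500: Fenna and Joris each take 16,500.

Uzoma: 181,500; Flora: 33,000; Tariq: 33,000; Greta: 33,000; Bastian: 16,500; Bertrand: 16,500; Beatrix: 33,000; Dayo: 33,000; Quilla: 33,000; Maeve: 33,000; Gwendolyn: 33,000; Celia: 33,000; Fenna: 16,500; Joris: 16,500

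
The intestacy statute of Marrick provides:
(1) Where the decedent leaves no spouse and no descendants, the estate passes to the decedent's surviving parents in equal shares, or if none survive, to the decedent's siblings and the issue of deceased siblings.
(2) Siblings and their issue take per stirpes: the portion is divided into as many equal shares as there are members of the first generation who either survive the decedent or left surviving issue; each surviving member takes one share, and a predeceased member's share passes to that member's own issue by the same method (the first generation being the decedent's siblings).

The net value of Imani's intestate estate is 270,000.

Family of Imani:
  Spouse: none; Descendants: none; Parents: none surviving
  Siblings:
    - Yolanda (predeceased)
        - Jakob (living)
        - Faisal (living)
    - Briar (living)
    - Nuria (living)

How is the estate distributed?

The entire 270,000 passes to the siblings and their issue.
That amount (270,000) is divided into 3 shares of 90,000: Briar and Nuria each take 90,000; Yolanda's 90,000 share passes to Yolanda's issue.
Yolanda's share (90,000) is divided into 2 shares of 45,000: Jakob and Faisal each take 45,000.

Jakob: 45,000; Faisal: 45,000; Briar: 90,000; Nuria: 90,000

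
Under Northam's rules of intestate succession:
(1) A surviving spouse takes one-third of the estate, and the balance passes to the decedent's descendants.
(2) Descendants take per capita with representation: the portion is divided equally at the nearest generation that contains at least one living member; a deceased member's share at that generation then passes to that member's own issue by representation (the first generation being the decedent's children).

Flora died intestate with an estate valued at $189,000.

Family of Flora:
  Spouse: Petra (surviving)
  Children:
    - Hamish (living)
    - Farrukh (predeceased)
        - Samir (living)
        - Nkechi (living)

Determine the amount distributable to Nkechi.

Nkechi receives $31,500.

Petra takes one-third of $189,000 = $63,000. The remaining $126,000 passes to the descendants.
The descendants' portion ($126,000) is divided into 2 shares of $63,000: Hamish takes $63,000; Farrukh's $63,000 share passes to Farrukh's issue.
Farrukh's share ($63,000) is divided into 2 shares of $31,500: Samir and Nkechi each take $31,500.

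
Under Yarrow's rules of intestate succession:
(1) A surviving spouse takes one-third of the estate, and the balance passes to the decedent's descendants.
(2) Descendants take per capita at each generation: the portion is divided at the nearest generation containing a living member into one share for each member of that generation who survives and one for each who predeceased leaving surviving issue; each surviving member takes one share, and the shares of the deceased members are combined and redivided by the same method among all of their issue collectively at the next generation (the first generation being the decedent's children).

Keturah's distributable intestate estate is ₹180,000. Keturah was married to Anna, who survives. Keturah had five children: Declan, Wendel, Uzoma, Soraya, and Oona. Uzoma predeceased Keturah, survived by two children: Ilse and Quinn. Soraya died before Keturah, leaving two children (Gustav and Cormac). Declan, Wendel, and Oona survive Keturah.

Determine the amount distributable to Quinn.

Anna takes one-third of ₹180,000 = ₹60,000. The remaining ₹120,000 passes to the descendants.
The descendants' portion (₹120,000) is divided at the children's generation into 5 shares of ₹24,000. Declan, Wendel, and Oona each take ₹24,000. The 2 shares of the deceased (Uzoma and Soraya) are combined into a pool of ₹48,000.
That pool (₹48,000) is divided at the grandchildren's generation equally among Ilse, Quinn, Gustav, and Cormac: ₹12,000 each.

Quinn receives ₹12,000.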